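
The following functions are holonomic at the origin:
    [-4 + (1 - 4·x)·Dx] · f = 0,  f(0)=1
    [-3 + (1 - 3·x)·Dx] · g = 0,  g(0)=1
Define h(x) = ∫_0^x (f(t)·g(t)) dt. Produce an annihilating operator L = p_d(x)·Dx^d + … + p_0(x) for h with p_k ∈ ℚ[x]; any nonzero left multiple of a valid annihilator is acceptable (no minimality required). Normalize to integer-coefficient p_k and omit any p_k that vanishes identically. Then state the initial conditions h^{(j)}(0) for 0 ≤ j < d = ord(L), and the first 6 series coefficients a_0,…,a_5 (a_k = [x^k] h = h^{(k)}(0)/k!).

L = (-7 + 24·x)·Dx + (1 - 7·x + 12·x^2)·Dx^2  (order 2).
h: a_k = 0, 1, 7/2, 37/3, 175/4, 781/5, …
ICs: h(0) = 0, h′(0) = 1.

f: a_k = 1, 4, 16, 64, 256, 1024, …
g: a_k = 1, 3, 9, 27, 81, 243, …
Sym-product of L_f,L_g gives L₀ (≤ ord 1).
∫: right-multiply L₀ by Dx.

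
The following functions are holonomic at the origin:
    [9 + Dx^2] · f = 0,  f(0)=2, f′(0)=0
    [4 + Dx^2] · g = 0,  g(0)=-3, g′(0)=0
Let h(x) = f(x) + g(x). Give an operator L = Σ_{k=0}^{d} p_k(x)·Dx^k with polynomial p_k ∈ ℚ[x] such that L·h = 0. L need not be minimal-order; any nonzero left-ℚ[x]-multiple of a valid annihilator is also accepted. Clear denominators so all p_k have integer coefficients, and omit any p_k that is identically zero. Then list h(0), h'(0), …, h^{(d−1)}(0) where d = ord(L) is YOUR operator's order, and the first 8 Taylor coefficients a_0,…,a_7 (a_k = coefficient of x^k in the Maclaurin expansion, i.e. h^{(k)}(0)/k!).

L = 36 + 13·Dx^2 + Dx^4  (order 4).
h: a_k = -1, 0, -3, 0, 19/4, 0, -211/120, 0, …
ICs: h(0) = -1, h′(0) = 0, h′′(0) = -6, h′′′(0) = 0.

f: a_k = 2, 0, -9, 0, 27/4, 0, -81/40, 0, …
g: a_k = -3, 0, 6, 0, -2, 0, 4/15, 0, …
f+g: L₀ = lclm(L_f,L_g), ord ≤ 2+2.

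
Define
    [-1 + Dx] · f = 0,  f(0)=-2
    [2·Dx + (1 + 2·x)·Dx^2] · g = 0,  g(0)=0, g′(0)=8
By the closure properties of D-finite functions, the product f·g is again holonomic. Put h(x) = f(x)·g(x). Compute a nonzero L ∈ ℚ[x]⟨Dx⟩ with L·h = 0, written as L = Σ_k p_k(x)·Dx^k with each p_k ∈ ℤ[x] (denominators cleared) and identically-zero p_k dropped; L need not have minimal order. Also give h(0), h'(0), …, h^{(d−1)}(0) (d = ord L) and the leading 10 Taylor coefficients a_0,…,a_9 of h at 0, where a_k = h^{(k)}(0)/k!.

f: a_k = -2, -2, -1, -1/3, -1/12, -1/60, -1/360, -1/2520, -1/20160, -1/181440, …
g: a_k = 0, 8, -8, 32/3, -16, 128/5, -128/3, 512/7, -128, 2048/9, …
h₀=f·g: eliminate ⇒ L₀, order ≤ 1·2.
L = (-1 + 2·x) - 4·x·Dx + (1 + 2·x)·Dx^2  (order 2).
h: a_k = 0, -16, 0, -40/3, 16, -418/15, 424/9, -25829/315, 6526/45, -393007/1512, …
ICs: h(0) = 0, h′(0) = -16.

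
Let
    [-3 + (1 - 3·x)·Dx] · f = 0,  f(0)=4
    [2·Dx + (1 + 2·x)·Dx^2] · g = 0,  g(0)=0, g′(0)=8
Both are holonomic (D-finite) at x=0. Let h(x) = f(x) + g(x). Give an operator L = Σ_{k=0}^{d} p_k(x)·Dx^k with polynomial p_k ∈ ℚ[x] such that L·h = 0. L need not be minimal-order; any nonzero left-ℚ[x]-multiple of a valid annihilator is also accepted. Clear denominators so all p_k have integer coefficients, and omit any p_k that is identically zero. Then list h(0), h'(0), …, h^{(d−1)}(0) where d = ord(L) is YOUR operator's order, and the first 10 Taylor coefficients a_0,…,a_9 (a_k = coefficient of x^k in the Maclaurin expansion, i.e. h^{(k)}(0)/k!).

L = (78 + 36·x)·Dx + (23 + 132·x + 72·x^2)·Dx^2 + (-4 + x + 27·x^2 + 18·x^3)·Dx^3  (order 3).
h: a_k = 4, 20, 28, 356/3, 308, 4988/5, 8620/3, 61748/7, 26116, 710636/9, …
ICs: h(0) = 4, h′(0) = 20, h′′(0) = 56.

f: a_k = 4, 12, 36, 108, 324, 972, 2916, 8748, 26244, 78732, …
g: a_k = 0, 8, -8, 32/3, -16, 128/5, -128/3, 512/7, -128, 2048/9, …
h₀=f+g: left-lcm gives L₀, ord ≤ 3.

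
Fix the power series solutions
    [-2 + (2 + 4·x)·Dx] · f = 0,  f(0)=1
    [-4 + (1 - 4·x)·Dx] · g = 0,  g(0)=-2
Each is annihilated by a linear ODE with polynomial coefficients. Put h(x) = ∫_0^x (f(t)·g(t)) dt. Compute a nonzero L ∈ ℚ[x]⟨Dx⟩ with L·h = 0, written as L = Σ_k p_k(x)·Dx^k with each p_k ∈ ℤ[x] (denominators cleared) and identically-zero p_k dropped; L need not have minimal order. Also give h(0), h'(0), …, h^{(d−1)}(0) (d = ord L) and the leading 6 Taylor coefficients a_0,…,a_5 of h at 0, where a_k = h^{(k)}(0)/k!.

f: a_k = 1, 1, -1/2, 1/2, -5/8, 7/8, …
g: a_k = -2, -8, -32, -128, -512, -2048, …
L₀ := L_f ⊗_s L_g (sym. prod.), ord ≤ 1.
Integrate: L := L₀·Dx.
L = (5 + 4·x)·Dx + (-1 + 2·x + 8·x^2)·Dx^2  (order 2).
h: a_k = 0, -2, -5, -13, -157/4, -2507/20, …
ICs: h(0) = 0, h′(0) = -2.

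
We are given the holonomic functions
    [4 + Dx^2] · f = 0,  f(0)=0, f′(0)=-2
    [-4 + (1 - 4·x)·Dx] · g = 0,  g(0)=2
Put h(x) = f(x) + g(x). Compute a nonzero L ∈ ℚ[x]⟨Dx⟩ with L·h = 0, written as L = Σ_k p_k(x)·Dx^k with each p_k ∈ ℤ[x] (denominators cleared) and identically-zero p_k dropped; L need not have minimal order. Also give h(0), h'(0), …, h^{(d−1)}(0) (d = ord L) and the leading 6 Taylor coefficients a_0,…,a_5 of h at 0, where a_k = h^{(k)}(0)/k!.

f: a_k = 0, -2, 0, 4/3, 0, -4/15, …
g: a_k = 2, 8, 32, 128, 512, 2048, …
L₀ := lclm(L_f,L_g); ord L₀ ≤ 2+1.
L = (-400 + 128·x - 256·x^2) + (36 - 176·x + 192·x^2 - 256·x^3)·Dx + (-100 + 32·x - 64·x^2)·Dx^2 + (9 - 44·x + 48·x^2 - 64·x^3)·Dx^3  (order 3).
h: a_k = 2, 6, 32, 388/3, 512, 30716/15, …
ICs: h(0) = 2, h′(0) = 6, h′′(0) = 64.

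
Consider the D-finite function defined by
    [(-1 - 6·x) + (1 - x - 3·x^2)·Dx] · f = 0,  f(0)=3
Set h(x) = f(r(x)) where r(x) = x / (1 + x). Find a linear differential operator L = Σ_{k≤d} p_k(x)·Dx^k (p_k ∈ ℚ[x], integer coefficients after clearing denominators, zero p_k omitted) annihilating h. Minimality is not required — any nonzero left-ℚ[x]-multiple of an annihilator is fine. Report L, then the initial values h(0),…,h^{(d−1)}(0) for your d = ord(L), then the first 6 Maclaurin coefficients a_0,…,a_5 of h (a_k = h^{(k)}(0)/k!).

f: a_k = 3, 3, 12, 21, 57, 120, …
L₀ from L_f via x↦r, Dx↦r'^{-1}Dx.
L = (1 + 7·x) + (-1 - 2·x + 2·x^2 + 3·x^3)·Dx  (order 1).
h: a_k = 3, 3, 9, 0, 27, -27, …
ICs: h(0) = 3.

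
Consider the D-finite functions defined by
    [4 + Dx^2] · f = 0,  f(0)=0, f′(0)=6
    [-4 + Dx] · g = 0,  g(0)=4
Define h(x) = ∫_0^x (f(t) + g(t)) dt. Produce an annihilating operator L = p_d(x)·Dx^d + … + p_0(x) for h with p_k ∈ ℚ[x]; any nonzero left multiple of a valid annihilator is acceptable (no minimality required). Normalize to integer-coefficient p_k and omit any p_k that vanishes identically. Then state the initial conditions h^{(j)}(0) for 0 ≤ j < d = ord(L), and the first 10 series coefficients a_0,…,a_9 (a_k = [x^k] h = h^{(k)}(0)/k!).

f: a_k = 0, 6, 0, -4, 0, 4/5, 0, -8/105, 0, 4/945, …
g: a_k = 4, 16, 32, 128/3, 128/3, 512/15, 1024/45, 4096/315, 2048/315, 8192/2835, …
Sum ⇒ L₀ = lclm(L_f,L_g) in ℚ(x)⟨Dx⟩.
∫: right-multiply L₀ by Dx.
L = -16·Dx + 4·Dx^2 - 4·Dx^3 + Dx^4  (order 4).
h: a_k = 0, 4, 11, 32/3, 29/3, 128/15, 262/45, 1024/315, 509/315, 2048/2835, …
ICs: h(0) = 0, h′(0) = 4, h′′(0) = 22, h′′′(0) = 64.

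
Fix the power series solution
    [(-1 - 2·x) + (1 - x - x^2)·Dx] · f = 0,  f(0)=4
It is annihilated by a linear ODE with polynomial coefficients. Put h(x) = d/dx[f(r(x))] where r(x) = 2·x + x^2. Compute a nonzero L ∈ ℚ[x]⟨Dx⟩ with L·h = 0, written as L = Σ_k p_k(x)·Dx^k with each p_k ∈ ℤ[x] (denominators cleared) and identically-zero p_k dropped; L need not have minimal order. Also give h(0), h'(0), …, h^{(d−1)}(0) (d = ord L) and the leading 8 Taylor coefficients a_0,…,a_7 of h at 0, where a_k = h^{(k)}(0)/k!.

L = (9 + 42·x + 105·x^2 + 164·x^3 + 141·x^4 + 60·x^5 + 10·x^6) + (-1 - 3·x + 9·x^2 + 39·x^3 + 55·x^4 + 39·x^5 + 14·x^6 + 2·x^7)·Dx  (order 1).
h: a_k = 8, 72, 384, 1888, 8680, 38280, 164192, 689824, …
ICs: h(0) = 8.

f: a_k = 4, 4, 8, 12, 20, 32, 52, 84, …
Substitute x→r, Dx→(1/r')Dx; clear ⇒ L₀.
Differentiate: ansatz ord ≤ ord L₀ ⇒ L.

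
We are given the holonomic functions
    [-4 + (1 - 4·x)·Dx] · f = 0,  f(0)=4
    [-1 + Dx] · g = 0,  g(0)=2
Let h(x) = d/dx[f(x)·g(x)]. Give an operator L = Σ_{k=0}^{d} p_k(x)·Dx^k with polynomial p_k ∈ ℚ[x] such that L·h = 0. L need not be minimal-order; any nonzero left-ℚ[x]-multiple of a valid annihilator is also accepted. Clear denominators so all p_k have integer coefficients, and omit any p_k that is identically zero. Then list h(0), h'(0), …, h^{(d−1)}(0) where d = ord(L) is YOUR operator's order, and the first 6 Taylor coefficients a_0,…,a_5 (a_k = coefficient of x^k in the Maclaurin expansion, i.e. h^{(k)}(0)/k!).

f: a_k = 4, 16, 64, 256, 1024, 4096, …
g: a_k = 2, 2, 1, 1/3, 1/12, 1/60, …
Product ⇒ symmetric product L₀, ord ≤ 1.
h=h₀': d/dx-closure on L₀ ⇒ L.
L = (41 - 40·x + 16·x^2) + (-5 + 24·x - 16·x^2)·Dx  (order 1).
h: a_k = 40, 328, 1972, 31556/3, 157781/3, 757349/3, …
ICs: h(0) = 40.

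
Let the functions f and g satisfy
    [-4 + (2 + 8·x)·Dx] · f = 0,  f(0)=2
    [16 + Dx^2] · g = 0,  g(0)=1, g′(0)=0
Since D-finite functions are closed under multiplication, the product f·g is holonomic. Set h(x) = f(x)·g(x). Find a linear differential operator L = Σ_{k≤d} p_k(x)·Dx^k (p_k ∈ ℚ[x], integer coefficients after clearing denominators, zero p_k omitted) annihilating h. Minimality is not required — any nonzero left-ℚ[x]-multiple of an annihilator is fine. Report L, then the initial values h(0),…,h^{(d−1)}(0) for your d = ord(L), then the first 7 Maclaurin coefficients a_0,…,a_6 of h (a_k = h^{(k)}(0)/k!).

f: a_k = 2, 4, -4, 8, -20, 56, -168, …
g: a_k = 1, 0, -8, 0, 32/3, 0, -256/45, …
f·g: L₀ = L_f ⊗_s L_g, ord ≤ 1·2.
L = (28 + 128·x + 256·x^2) + (-4 - 16·x)·Dx + (1 + 8·x + 16·x^2)·Dx^2  (order 2).
h: a_k = 2, 4, -20, -24, 100/3, 104/3, -2792/45, …
ICs: h(0) = 2, h′(0) = 4.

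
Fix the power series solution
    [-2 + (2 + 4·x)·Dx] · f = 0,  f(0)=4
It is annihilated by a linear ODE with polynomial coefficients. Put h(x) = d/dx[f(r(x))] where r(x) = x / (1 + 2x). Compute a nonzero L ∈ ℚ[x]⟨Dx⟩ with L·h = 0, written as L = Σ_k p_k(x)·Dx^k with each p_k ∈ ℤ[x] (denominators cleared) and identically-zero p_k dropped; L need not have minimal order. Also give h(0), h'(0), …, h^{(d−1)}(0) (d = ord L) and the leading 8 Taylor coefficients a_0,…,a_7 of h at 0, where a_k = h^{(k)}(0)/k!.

L = (-5 - 16·x) + (-1 - 6·x - 8·x^2)·Dx  (order 1).
h: a_k = 4, -20, 78, -282, 1995/2, -7059/2, 50435/4, -182461/4, …
ICs: h(0) = 4.

f: a_k = 4, 4, -2, 2, -5/2, 7/2, -21/4, 33/4, …
Substitute x→r, Dx→(1/r')Dx; clear ⇒ L₀.
h₀' ⇒ L via d/dx closure of L₀.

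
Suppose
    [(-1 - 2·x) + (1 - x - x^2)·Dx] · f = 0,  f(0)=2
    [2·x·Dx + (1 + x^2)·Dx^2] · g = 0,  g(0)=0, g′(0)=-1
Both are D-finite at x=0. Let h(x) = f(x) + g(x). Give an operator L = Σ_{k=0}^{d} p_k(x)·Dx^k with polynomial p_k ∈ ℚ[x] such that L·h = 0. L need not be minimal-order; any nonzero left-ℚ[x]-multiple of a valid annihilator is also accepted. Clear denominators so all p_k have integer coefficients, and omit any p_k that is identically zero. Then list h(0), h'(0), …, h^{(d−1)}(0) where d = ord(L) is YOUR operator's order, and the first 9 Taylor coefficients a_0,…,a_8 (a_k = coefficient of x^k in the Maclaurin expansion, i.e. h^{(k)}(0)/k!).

f: a_k = 2, 2, 4, 6, 10, 16, 26, 42, 68, …
g: a_k = 0, -1, 0, 1/3, 0, -1/5, 0, 1/7, 0, …
Sum ⇒ L₀ = lclm(L_f,L_g) in ℚ(x)⟨Dx⟩.
L = (-4 + 16·x + 64·x^2 + 72·x^3 + 66·x^4 + 6·x^6)·Dx + (10 + 24·x + 28·x^2 + 60·x^3 + 65·x^4 + 50·x^5 + 3·x^6 + 6·x^7)·Dx^2 + (-2 - 2·x - 2·x^2 + 8·x^3 + 5·x^4 + 11·x^5 + 6·x^6 + x^7 + x^8)·Dx^3  (order 3).
h: a_k = 2, 1, 4, 19/3, 10, 79/5, 26, 295/7, 68, …
ICs: h(0) = 2, h′(0) = 1, h′′(0) = 8.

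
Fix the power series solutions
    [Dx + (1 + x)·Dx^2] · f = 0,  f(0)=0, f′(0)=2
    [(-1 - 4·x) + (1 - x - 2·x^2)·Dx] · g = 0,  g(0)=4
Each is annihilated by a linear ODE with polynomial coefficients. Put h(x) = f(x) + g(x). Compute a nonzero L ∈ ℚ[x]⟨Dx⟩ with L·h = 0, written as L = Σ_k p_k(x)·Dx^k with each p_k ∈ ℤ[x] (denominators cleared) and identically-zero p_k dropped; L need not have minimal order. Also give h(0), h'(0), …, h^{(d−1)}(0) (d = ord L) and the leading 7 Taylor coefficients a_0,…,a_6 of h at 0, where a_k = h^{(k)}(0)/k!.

f: a_k = 0, 2, -1, 2/3, -1/2, 2/5, -1/3, …
g: a_k = 4, 4, 12, 20, 44, 84, 172, …
Sum ⇒ L₀ = lclm(L_f,L_g) in ℚ(x)⟨Dx⟩.
L = (-42 - 144·x - 144·x^2 - 96·x^3)·Dx + (-28 - 172·x - 312·x^2 - 328·x^3 - 160·x^4)·Dx^2 + (7 + 14·x - 5·x^2 - 56·x^3 - 76·x^4 - 32·x^5)·Dx^3  (order 3).
h: a_k = 4, 6, 11, 62/3, 87/2, 422/5, 515/3, …
ICs: h(0) = 4, h′(0) = 6, h′′(0) = 22.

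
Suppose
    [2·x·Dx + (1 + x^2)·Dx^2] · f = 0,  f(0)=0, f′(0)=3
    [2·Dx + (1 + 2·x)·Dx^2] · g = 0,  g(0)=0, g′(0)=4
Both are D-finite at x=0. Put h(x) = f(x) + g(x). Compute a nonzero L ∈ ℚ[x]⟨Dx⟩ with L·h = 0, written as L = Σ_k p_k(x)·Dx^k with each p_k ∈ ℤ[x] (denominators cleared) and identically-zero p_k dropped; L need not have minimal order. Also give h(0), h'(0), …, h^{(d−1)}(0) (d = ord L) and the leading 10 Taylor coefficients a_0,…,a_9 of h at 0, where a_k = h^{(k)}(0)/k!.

f: a_k = 0, 3, 0, -1, 0, 3/5, 0, -3/7, 0, 1/3, …
g: a_k = 0, 4, -4, 16/3, -8, 64/5, -64/3, 256/7, -64, 1024/9, …
Weyl lclm of L_f,L_g ⇒ L₀ (ord ≤ 4).
L = (-2 - 12·x + 6·x^2 + 4·x^3)·Dx + (-5 - 4·x - 9·x^2 + 12·x^3 + 8·x^4)·Dx^2 + (-1 - x + 2·x^2 + x^3 + 3·x^4 + 2·x^5)·Dx^3  (order 3).
h: a_k = 0, 7, -4, 13/3, -8, 67/5, -64/3, 253/7, -64, 1027/9, …
ICs: h(0) = 0, h′(0) = 7, h′′(0) = -8.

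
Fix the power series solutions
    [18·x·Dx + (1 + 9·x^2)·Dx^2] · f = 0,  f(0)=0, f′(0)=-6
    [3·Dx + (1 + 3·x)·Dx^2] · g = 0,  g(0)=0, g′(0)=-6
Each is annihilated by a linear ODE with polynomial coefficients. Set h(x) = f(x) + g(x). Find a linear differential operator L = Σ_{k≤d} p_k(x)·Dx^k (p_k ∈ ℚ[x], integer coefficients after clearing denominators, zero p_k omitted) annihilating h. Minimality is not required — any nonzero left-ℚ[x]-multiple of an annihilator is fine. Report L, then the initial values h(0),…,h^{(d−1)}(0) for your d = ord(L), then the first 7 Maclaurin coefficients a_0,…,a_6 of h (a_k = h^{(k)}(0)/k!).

f: a_k = 0, -6, 0, 18, 0, -486/5, 0, …
g: a_k = 0, -6, 9, -18, 81/2, -486/5, 243, …
h₀=f+g: left-lcm gives L₀, ord ≤ 4.
L = (-18 - 162·x + 486·x^2 + 486·x^3)·Dx + (-12 - 36·x + 972·x^3 + 972·x^4)·Dx^2 + (-1 + 3·x + 18·x^2 + 54·x^3 + 243·x^4 + 243·x^5)·Dx^3  (order 3).
h: a_k = 0, -12, 9, 0, 81/2, -972/5, 243, …
ICs: h(0) = 0, h′(0) = -12, h′′(0) = 18.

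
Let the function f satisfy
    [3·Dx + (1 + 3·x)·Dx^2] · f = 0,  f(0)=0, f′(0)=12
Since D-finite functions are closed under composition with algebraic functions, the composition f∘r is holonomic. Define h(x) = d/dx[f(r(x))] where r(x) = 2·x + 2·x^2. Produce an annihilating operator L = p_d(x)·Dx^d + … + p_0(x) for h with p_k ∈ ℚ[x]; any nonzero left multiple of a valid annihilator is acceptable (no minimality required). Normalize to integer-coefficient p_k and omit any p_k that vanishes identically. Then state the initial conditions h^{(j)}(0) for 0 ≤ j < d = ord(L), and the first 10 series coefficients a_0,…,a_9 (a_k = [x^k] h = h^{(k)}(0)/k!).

L = (4 + 12·x + 12·x^2) + (1 + 8·x + 18·x^2 + 12·x^3)·Dx  (order 1).
h: a_k = 24, -96, 432, -2016, 9504, -44928, 212544, -1005696, 4758912, -22519296, …
ICs: h(0) = 24.

f: a_k = 0, 12, -18, 36, -81, 972/5, -486, 8748/7, -6561/2, 8748, …
h₀=f(r): pull back L_f along r ⇒ L₀.
Derive L from L₀ (diff closure).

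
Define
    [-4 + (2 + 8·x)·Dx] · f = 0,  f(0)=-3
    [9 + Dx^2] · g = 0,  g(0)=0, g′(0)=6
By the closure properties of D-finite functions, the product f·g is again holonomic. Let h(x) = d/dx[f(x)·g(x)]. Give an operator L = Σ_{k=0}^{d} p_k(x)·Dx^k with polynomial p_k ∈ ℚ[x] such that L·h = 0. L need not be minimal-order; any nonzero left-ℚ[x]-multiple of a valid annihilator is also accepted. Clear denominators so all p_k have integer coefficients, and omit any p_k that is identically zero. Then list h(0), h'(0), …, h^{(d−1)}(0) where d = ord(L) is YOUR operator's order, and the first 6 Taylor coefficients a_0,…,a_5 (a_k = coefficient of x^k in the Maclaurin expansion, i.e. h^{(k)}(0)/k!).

L = (131 + 1392·x + 4512·x^2 + 6912·x^3 + 6912·x^4) + (4 - 80·x - 576·x^2 - 768·x^3)·Dx + (7 + 80·x + 352·x^2 + 768·x^3 + 768·x^4)·Dx^2  (order 2).
h: a_k = -18, -72, 189, -72, 2277/4, -12609/5, …
ICs: h(0) = -18, h′(0) = -72.

f: a_k = -3, -6, 6, -12, 30, -84, …
g: a_k = 0, 6, 0, -9, 0, 81/20, …
L₀ := L_f ⊗_s L_g (sym. prod.), ord ≤ 2.
Derive L from L₀ (diff closure).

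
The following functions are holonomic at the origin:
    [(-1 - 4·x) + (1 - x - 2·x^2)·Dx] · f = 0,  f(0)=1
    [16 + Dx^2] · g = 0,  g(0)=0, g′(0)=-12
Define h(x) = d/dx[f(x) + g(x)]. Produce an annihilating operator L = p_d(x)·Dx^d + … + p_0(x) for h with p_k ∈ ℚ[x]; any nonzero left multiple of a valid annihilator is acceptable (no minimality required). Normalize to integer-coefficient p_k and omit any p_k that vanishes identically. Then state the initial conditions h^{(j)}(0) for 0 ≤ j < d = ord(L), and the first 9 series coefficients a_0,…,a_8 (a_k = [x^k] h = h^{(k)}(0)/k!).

f: a_k = 1, 1, 3, 5, 11, 21, 43, 85, 171, …
g: a_k = 0, -12, 0, 32, 0, -128/5, 0, 1024/105, 0, …
Sum ⇒ L₀ = lclm(L_f,L_g) in ℚ(x)⟨Dx⟩.
h₀' ⇒ L via d/dx closure of L₀.
L = (2880 + 9600·x + 20736·x^2 + 7680·x^3 + 15360·x^4 + 18432·x^5 + 12288·x^6) + (-368 - 1040·x + 2400·x^2 + 2048·x^3 - 2560·x^4 + 1536·x^5 + 7168·x^6 + 4096·x^7)·Dx + (180 + 600·x + 1296·x^2 + 480·x^3 + 960·x^4 + 1152·x^5 + 768·x^6)·Dx^2 + (-23 - 65·x + 150·x^2 + 128·x^3 - 160·x^4 + 96·x^5 + 448·x^6 + 256·x^7)·Dx^3  (order 3).
h: a_k = -11, 6, 111, 44, -23, 258, 9949/15, 1368, 320197/105, …
ICs: h(0) = -11, h′(0) = 6, h′′(0) = 222.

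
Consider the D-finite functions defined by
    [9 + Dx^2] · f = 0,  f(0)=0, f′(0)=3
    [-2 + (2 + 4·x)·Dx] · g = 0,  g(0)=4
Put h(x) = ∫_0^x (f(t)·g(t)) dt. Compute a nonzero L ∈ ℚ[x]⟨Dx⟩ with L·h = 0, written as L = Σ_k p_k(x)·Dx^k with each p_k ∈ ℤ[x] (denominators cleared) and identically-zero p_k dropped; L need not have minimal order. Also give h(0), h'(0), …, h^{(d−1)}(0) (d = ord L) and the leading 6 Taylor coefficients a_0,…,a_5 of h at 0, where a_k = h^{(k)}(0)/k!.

L = (12 + 36·x + 36·x^2)·Dx + (-2 - 4·x)·Dx^2 + (1 + 4·x + 4·x^2)·Dx^3  (order 3).
h: a_k = 0, 0, 6, 4, -6, -12/5, …
ICs: h(0) = 0, h′(0) = 0, h′′(0) = 12.

f: a_k = 0, 3, 0, -9/2, 0, 81/40, …
g: a_k = 4, 4, -2, 2, -5/2, 7/2, …
L₀ := L_f ⊗_s L_g (sym. prod.), ord ≤ 2.
∫: right-multiply L₀ by Dx.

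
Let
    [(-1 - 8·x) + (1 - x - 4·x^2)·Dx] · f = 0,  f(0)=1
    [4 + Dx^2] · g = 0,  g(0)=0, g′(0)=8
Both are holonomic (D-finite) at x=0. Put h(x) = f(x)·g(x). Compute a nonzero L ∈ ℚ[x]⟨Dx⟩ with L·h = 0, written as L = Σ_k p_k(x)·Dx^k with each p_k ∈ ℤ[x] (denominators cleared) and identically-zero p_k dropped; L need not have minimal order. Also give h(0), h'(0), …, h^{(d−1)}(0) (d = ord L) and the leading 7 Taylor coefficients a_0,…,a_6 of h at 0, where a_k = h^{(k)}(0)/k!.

f: a_k = 1, 1, 5, 9, 29, 65, 181, …
g: a_k = 0, 8, 0, -16/3, 0, 16/15, 0, …
h₀=f·g: eliminate ⇒ L₀, order ≤ 1·2.
L = (4 + 4·x + 16·x^2) + (2 + 16·x)·Dx + (-1 + x + 4·x^2)·Dx^2  (order 2).
h: a_k = 0, 8, 8, 104/3, 200/3, 1032/5, 7096/15, …
ICs: h(0) = 0, h′(0) = 8.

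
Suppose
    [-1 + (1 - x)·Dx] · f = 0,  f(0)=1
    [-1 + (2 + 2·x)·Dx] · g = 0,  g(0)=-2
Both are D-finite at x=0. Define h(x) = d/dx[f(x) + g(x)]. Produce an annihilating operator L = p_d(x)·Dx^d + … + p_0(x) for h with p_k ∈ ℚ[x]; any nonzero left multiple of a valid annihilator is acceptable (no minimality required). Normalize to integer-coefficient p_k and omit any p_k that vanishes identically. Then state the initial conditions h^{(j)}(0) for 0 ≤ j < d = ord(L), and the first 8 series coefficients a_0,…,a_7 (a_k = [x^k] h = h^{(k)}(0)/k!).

L = (-18 - 6·x) + (-21 - 54·x - 21·x^2)·Dx + (10 + 6·x - 10·x^2 - 6·x^3)·Dx^2  (order 2).
h: a_k = 0, 5/2, 21/8, 69/16, 605/128, 1599/256, 6937/1024, 16813/2048, …
ICs: h(0) = 0, h′(0) = 5/2.

f: a_k = 1, 1, 1, 1, 1, 1, 1, 1, …
g: a_k = -2, -1, 1/4, -1/8, 5/64, -7/128, 21/512, -33/1024, …
f+g: L₀ = lclm(L_f,L_g), ord ≤ 1+1.
Derive L from L₀ (diff closure).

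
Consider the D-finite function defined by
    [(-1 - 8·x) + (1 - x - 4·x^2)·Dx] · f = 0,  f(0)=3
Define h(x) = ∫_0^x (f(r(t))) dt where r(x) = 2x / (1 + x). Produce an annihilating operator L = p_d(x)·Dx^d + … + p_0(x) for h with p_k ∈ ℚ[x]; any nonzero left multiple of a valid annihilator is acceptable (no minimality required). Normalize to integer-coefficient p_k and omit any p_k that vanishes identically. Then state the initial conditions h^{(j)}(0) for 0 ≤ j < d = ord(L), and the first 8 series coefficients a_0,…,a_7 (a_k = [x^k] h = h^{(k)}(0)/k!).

L = (2 + 34·x)·Dx + (-1 - x + 17·x^2 + 17·x^3)·Dx^2  (order 2).
h: a_k = 0, 3, 3, 18, 51/2, 918/5, 289, 15606/7, …
ICs: h(0) = 0, h′(0) = 3.

f: a_k = 3, 3, 15, 27, 87, 195, 543, 1323, …
Substitute x→r, Dx→(1/r')Dx; clear ⇒ L₀.
Integrate: L := L₀·Dx.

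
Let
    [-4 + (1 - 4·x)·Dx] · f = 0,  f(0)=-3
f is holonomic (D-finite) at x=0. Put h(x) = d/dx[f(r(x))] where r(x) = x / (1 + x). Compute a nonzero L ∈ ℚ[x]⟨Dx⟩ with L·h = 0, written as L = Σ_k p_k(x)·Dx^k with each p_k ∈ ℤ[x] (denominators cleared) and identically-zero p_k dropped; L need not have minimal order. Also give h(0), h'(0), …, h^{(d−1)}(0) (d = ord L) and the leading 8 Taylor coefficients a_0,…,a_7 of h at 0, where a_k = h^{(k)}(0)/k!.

L = 6 + (-1 + 3·x)·Dx  (order 1).
h: a_k = -12, -72, -324, -1296, -4860, -17496, -61236, -209952, …
ICs: h(0) = -12.

f: a_k = -3, -12, -48, -192, -768, -3072, -12288, -49152, …
Change of var in L_f (x↦r) gives L₀.
h=h₀': d/dx-closure on L₀ ⇒ L.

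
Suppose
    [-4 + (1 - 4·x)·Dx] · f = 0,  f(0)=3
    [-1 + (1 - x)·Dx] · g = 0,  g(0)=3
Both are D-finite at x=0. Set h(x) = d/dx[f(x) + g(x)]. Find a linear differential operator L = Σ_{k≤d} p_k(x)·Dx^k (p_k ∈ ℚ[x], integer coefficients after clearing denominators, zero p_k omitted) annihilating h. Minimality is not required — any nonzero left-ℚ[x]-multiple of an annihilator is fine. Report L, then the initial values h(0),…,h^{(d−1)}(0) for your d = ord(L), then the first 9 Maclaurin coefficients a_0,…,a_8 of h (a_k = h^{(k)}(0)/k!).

L = 24 + (-15 + 24·x)·Dx + (1 - 5·x + 4·x^2)·Dx^2  (order 2).
h: a_k = 15, 102, 585, 3084, 15375, 73746, 344085, 1572888, 7077915, …
ICs: h(0) = 15, h′(0) = 102.

f: a_k = 3, 12, 48, 192, 768, 3072, 12288, 49152, 196608, …
g: a_k = 3, 3, 3, 3, 3, 3, 3, 3, 3, …
Weyl lclm of L_f,L_g ⇒ L₀ (ord ≤ 2).
Derive L from L₀ (diff closure).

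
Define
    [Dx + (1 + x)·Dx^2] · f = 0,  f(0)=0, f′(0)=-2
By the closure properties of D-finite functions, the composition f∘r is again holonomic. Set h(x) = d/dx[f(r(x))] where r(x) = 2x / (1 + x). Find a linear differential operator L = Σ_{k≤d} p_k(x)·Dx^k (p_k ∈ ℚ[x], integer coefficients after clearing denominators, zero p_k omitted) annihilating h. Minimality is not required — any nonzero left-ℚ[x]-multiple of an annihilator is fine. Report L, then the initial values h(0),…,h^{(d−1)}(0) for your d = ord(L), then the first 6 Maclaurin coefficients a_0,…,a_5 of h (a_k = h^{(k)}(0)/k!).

L = (4 + 6·x) + (1 + 4·x + 3·x^2)·Dx  (order 1).
h: a_k = -4, 16, -52, 160, -484, 1456, …
ICs: h(0) = -4.

f: a_k = 0, -2, 1, -2/3, 1/2, -2/5, …
Substitute x→r, Dx→(1/r')Dx; clear ⇒ L₀.
h₀' ⇒ L via d/dx closure of L₀.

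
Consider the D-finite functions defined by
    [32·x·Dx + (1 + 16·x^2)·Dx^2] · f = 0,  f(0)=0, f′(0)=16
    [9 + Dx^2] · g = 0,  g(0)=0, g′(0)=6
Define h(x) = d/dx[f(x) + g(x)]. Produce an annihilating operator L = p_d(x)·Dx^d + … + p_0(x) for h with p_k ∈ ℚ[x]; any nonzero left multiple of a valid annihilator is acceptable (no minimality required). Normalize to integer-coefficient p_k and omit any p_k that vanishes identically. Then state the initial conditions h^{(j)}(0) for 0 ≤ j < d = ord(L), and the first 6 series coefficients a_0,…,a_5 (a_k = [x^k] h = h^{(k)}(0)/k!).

f: a_k = 0, 16, 0, -256/3, 0, 4096/5, …
g: a_k = 0, 6, 0, -9, 0, 81/20, …
L₀ := lclm(L_f,L_g); ord L₀ ≤ 2+2.
Derive L from L₀ (diff closure).
L = (-52704·x + 967680·x^3 + 663552·x^5) + (-207 + 13104·x^2 + 283392·x^4 + 331776·x^6)·Dx + (-5856·x + 107520·x^3 + 73728·x^5)·Dx^2 + (-23 + 1456·x^2 + 31488·x^4 + 36864·x^6)·Dx^3  (order 3).
h: a_k = 22, 0, -283, 0, 16465/4, 0, …
ICs: h(0) = 22, h′(0) = 0, h′′(0) = -566.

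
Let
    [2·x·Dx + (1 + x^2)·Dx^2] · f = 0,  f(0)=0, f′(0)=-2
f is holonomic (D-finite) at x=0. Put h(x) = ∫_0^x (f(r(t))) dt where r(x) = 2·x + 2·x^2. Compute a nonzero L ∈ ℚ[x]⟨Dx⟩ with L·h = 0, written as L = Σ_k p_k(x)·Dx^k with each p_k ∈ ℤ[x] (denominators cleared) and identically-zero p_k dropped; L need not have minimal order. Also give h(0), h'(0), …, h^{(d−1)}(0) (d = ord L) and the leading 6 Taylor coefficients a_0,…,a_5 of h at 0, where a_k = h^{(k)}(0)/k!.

f: a_k = 0, -2, 0, 2/3, 0, -2/5, …
h₀=f(r): pull back L_f along r ⇒ L₀.
h=∫₀ˣh₀: take L = L₀·Dx.
L = (-2 + 8·x + 32·x^2 + 48·x^3 + 24·x^4)·Dx^2 + (1 + 2·x + 4·x^2 + 16·x^3 + 20·x^4 + 8·x^5)·Dx^3  (order 3).
h: a_k = 0, 0, -2, -4/3, 4/3, 16/5, …
ICs: h(0) = 0, h′(0) = 0, h′′(0) = -4.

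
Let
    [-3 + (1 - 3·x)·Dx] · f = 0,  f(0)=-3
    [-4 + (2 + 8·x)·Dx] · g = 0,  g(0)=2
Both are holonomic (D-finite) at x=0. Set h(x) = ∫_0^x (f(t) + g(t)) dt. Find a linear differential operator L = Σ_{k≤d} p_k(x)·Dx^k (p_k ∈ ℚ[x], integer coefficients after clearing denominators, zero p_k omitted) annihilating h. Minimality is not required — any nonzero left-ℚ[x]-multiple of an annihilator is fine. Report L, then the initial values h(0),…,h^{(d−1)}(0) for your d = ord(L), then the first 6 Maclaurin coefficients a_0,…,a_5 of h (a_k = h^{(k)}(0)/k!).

f: a_k = -3, -9, -27, -81, -243, -729, …
g: a_k = 2, 4, -4, 8, -20, 56, …
Sum ⇒ L₀ = lclm(L_f,L_g) in ℚ(x)⟨Dx⟩.
Integrate: L := L₀·Dx.
L = (-48 - 108·x)·Dx + (22 + 120·x + 324·x^2)·Dx^2 + (-1 - 19·x - 6·x^2 + 216·x^3)·Dx^3  (order 3).
h: a_k = 0, -1, -5/2, -31/3, -73/4, -263/5, …
ICs: h(0) = 0, h′(0) = -1, h′′(0) = -5.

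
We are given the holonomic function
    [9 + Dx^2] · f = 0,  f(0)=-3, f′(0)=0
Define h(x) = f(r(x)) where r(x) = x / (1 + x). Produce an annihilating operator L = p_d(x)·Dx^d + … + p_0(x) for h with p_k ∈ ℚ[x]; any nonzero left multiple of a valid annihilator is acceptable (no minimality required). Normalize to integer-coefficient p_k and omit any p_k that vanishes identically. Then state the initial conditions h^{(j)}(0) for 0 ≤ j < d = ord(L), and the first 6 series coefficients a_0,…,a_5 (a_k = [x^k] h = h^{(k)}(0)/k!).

f: a_k = -3, 0, 27/2, 0, -81/8, 0, …
Change of var in L_f (x↦r) gives L₀.
L = 9 + (2 + 6·x + 6·x^2 + 2·x^3)·Dx + (1 + 4·x + 6·x^2 + 4·x^3 + x^4)·Dx^2  (order 2).
h: a_k = -3, 0, 27/2, -27, 243/8, -27/2, …
ICs: h(0) = -3, h′(0) = 0.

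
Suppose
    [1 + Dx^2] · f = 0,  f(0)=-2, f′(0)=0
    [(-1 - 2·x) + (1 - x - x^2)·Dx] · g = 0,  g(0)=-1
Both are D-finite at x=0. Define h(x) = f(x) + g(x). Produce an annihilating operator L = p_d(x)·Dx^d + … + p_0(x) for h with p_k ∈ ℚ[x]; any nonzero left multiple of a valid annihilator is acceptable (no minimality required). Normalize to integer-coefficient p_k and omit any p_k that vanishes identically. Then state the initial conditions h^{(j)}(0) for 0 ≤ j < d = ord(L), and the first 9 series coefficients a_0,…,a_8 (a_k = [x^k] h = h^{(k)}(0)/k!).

f: a_k = -2, 0, 1, 0, -1/12, 0, 1/360, 0, -1/20160, …
g: a_k = -1, -1, -2, -3, -5, -8, -13, -21, -34, …
L₀ := lclm(L_f,L_g); ord L₀ ≤ 2+1.
L = (-19 - 48·x - 31·x^2 - 24·x^3 - 5·x^4 - 2·x^5) + (5 - x - 4·x^2 - 7·x^3 - 6·x^4 - 3·x^5 - x^6)·Dx + (-19 - 48·x - 31·x^2 - 24·x^3 - 5·x^4 - 2·x^5)·Dx^2 + (5 - x - 4·x^2 - 7·x^3 - 6·x^4 - 3·x^5 - x^6)·Dx^3  (order 3).
h: a_k = -3, -1, -1, -3, -61/12, -8, -4679/360, -21, -685441/20160, …
ICs: h(0) = -3, h′(0) = -1, h′′(0) = -2.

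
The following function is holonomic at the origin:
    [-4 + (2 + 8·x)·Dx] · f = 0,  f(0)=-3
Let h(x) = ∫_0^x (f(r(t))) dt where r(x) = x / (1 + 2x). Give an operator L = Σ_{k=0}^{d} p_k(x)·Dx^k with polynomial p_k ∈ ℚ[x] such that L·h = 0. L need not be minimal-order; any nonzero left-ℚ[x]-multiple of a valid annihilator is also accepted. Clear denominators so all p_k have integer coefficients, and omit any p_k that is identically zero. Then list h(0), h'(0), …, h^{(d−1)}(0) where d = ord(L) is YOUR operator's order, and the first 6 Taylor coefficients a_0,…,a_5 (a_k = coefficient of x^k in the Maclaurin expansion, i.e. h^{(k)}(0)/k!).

f: a_k = -3, -6, 6, -12, 30, -84, …
Change of var in L_f (x↦r) gives L₀.
h=∫₀ˣh₀: take L = L₀·Dx.
L = -2·Dx + (1 + 8·x + 12·x^2)·Dx^2  (order 2).
h: a_k = 0, -3, -3, 6, -15, 222/5, …
ICs: h(0) = 0, h′(0) = -3.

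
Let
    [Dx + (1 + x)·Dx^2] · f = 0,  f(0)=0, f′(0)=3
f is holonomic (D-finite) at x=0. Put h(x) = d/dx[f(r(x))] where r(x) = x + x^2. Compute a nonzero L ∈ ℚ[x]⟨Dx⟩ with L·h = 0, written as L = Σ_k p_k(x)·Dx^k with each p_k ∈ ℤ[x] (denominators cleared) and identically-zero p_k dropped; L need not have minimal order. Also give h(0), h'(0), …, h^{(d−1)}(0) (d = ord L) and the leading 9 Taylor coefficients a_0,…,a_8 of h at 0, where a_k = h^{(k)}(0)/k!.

L = (-1 + 2·x + 2·x^2) + (1 + 3·x + 3·x^2 + 2·x^3)·Dx  (order 1).
h: a_k = 3, 3, -6, 3, 3, -6, 3, 3, -6, …
ICs: h(0) = 3.

f: a_k = 0, 3, -3/2, 1, -3/4, 3/5, -1/2, 3/7, -3/8, …
L₀ from L_f via x↦r, Dx↦r'^{-1}Dx.
Differentiate: ansatz ord ≤ ord L₀ ⇒ L.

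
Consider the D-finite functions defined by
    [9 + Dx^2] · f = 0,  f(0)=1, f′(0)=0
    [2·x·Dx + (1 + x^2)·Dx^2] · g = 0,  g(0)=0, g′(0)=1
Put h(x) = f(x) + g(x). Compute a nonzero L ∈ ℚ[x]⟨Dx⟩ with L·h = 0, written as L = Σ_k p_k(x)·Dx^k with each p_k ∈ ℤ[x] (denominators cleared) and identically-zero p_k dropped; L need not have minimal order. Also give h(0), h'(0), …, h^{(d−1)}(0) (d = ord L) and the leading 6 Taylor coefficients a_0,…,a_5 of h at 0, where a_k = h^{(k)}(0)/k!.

L = (-54·x + 540·x^3 + 162·x^5)·Dx + (63 + 279·x^2 + 297·x^4 + 81·x^6)·Dx^2 + (-6·x + 60·x^3 + 18·x^5)·Dx^3 + (7 + 31·x^2 + 33·x^4 + 9·x^6)·Dx^4  (order 4).
h: a_k = 1, 1, -9/2, -1/3, 27/8, 1/5, …
ICs: h(0) = 1, h′(0) = 1, h′′(0) = -9, h′′′(0) = -2.

f: a_k = 1, 0, -9/2, 0, 27/8, 0, …
g: a_k = 0, 1, 0, -1/3, 0, 1/5, …
f+g: L₀ = lclm(L_f,L_g), ord ≤ 2+2.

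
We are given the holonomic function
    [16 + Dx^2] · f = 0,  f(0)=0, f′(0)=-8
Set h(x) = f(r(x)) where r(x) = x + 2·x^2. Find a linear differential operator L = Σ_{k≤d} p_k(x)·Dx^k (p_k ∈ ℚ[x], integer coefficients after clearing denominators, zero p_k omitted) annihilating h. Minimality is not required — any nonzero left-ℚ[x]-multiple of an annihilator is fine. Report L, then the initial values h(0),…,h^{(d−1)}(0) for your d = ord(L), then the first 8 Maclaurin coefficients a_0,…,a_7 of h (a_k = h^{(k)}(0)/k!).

f: a_k = 0, -8, 0, 64/3, 0, -256/15, 0, 2048/315, …
h₀=f(r): pull back L_f along r ⇒ L₀.
L = (16 + 192·x + 768·x^2 + 1024·x^3) - 4·Dx + (1 + 4·x)·Dx^2  (order 2).
h: a_k = 0, -8, -16, 64/3, 128, 3584/15, 0, -212992/315, …
ICs: h(0) = 0, h′(0) = -8.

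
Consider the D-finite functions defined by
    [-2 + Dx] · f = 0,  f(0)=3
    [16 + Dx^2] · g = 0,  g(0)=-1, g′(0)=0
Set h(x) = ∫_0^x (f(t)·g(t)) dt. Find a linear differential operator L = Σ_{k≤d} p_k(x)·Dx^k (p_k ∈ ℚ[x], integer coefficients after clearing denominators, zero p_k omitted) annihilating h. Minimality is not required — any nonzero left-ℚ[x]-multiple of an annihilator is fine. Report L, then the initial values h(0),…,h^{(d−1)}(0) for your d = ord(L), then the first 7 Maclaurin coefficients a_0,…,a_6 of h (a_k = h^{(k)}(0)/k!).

f: a_k = 3, 6, 6, 4, 2, 4/5, 4/15, …
g: a_k = -1, 0, 8, 0, -32/3, 0, 256/45, …
f·g: L₀ = L_f ⊗_s L_g, ord ≤ 1·2.
∫: right-multiply L₀ by Dx.
L = 20·Dx - 4·Dx^2 + Dx^3  (order 3).
h: a_k = 0, -3, -3, 6, 11, 14/5, -82/15, …
ICs: h(0) = 0, h′(0) = -3, h′′(0) = -6.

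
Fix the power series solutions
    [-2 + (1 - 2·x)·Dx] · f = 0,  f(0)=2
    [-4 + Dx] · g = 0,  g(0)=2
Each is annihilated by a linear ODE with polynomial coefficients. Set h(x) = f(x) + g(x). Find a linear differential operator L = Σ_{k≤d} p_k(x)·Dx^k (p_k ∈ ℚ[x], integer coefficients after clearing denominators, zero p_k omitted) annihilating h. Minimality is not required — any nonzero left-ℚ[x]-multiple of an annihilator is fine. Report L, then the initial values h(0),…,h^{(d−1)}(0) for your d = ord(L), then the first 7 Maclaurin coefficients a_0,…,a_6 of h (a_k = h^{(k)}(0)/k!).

L = -32·x + (-4 + 32·x - 32·x^2)·Dx + (1 - 6·x + 8·x^2)·Dx^2  (order 2).
h: a_k = 4, 12, 24, 112/3, 160/3, 1216/15, 6272/45, …
ICs: h(0) = 4, h′(0) = 12.

f: a_k = 2, 4, 8, 16, 32, 64, 128, …
g: a_k = 2, 8, 16, 64/3, 64/3, 256/15, 512/45, …
Sum ⇒ L₀ = lclm(L_f,L_g) in ℚ(x)⟨Dx⟩.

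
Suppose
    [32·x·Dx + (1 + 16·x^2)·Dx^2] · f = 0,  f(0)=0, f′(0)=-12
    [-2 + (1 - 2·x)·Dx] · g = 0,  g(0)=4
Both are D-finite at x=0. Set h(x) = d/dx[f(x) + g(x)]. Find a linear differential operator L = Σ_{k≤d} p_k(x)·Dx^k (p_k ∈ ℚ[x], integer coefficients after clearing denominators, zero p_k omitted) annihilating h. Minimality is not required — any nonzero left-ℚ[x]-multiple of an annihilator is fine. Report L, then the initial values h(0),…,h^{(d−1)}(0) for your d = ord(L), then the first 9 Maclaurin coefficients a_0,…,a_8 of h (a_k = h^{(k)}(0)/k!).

f: a_k = 0, -12, 0, 64, 0, -3072/5, 0, 49152/7, 0, …
g: a_k = 4, 8, 16, 32, 64, 128, 256, 512, 1024, …
f+g: L₀ = lclm(L_f,L_g), ord ≤ 2+1.
h=h₀': d/dx-closure on L₀ ⇒ L.
L = (32 - 256·x - 1536·x^2) + (-14 + 32·x + 160·x^2 - 1536·x^3)·Dx + (1 + 6·x + 96·x^3 - 256·x^4)·Dx^2  (order 2).
h: a_k = -4, 32, 288, 256, -2432, 1536, 52736, 8192, -768000, …
ICs: h(0) = -4, h′(0) = 32.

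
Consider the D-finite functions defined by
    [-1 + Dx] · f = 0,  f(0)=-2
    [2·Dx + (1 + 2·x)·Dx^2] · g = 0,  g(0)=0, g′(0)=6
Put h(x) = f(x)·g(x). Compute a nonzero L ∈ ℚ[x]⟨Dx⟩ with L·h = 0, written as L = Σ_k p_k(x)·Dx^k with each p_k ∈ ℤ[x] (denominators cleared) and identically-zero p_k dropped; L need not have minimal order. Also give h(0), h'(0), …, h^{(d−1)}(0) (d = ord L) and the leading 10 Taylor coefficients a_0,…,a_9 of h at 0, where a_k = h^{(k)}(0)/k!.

f: a_k = -2, -2, -1, -1/3, -1/12, -1/60, -1/360, -1/2520, -1/20160, -1/181440, …
g: a_k = 0, 6, -6, 8, -12, 96/5, -32, 384/7, -96, 512/3, …
Sym-product of L_f,L_g gives L₀ (≤ ord 2).
L = (-1 + 2·x) - 4·x·Dx + (1 + 2·x)·Dx^2  (order 2).
h: a_k = 0, -12, 0, -10, 12, -209/10, 106/3, -25829/420, 3263/30, -393007/2016, …
ICs: h(0) = 0, h′(0) = -12.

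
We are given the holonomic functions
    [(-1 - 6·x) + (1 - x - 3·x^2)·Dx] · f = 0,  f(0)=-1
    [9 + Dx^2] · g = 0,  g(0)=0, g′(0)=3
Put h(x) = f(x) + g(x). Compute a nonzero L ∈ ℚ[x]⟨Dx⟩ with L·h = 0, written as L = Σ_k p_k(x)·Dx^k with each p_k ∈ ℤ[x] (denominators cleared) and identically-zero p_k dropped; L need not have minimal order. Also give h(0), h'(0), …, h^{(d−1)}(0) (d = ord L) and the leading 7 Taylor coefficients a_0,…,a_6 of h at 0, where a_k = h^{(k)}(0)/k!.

f: a_k = -1, -1, -4, -7, -19, -40, -97, …
g: a_k = 0, 3, 0, -9/2, 0, 81/40, 0, …
Weyl lclm of L_f,L_g ⇒ L₀ (ord ≤ 3).
L = (459 + 2916·x + 1539·x^2 + 3888·x^3 + 3645·x^4 + 4374·x^5) + (-153 + 153·x + 378·x^2 - 405·x^3 + 2187·x^5 + 2187·x^6)·Dx + (51 + 324·x + 171·x^2 + 432·x^3 + 405·x^4 + 486·x^5)·Dx^2 + (-17 + 17·x + 42·x^2 - 45·x^3 + 243·x^5 + 243·x^6)·Dx^3  (order 3).
h: a_k = -1, 2, -4, -23/2, -19, -1519/40, -97, …
ICs: h(0) = -1, h′(0) = 2, h′′(0) = -8.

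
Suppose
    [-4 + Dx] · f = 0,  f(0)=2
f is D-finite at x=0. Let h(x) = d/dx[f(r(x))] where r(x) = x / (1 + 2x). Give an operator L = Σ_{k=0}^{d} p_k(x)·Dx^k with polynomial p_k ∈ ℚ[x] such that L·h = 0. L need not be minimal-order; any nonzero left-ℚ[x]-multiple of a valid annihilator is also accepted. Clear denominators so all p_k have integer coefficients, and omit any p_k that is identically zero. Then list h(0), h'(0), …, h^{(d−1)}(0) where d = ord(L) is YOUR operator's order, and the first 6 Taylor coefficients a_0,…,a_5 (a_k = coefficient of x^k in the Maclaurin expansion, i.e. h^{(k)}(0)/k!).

L = -8·x + (-1 - 4·x - 4·x^2)·Dx  (order 1).
h: a_k = 8, 0, -32, 256/3, -128, 1024/15, …
ICs: h(0) = 8.

f: a_k = 2, 8, 16, 64/3, 64/3, 256/15, …
Change of var in L_f (x↦r) gives L₀.
h₀' ⇒ L via d/dx closure of L₀.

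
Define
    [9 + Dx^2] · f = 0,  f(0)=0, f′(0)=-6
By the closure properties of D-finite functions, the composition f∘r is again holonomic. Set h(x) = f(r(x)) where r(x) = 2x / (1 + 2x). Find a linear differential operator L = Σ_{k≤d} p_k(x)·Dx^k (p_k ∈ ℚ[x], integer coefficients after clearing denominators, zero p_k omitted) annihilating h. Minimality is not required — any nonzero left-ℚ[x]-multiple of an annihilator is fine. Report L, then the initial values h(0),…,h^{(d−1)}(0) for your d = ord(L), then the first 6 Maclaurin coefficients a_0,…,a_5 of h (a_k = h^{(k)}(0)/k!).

L = 36 + (4 + 24·x + 48·x^2 + 32·x^3)·Dx + (1 + 8·x + 24·x^2 + 32·x^3 + 16·x^4)·Dx^2  (order 2).
h: a_k = 0, -12, 24, 24, -336, 7032/5, …
ICs: h(0) = 0, h′(0) = -12.

f: a_k = 0, -6, 0, 9, 0, -81/20, …
f∘r: x↦r, Dx↦Dx/r' in L_f ⇒ L₀.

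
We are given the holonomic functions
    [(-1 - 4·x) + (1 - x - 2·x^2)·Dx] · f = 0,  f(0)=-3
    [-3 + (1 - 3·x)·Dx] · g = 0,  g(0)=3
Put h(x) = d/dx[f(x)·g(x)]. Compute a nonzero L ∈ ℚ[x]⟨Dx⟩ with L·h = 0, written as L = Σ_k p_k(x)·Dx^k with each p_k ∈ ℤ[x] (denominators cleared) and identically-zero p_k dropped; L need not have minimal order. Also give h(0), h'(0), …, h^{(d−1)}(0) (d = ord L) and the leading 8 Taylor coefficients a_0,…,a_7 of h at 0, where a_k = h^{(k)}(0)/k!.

L = (15 - 30·x - 69·x^2 + 48·x^3 + 216·x^4) + (-2 + 9·x + 3·x^2 - 47·x^3 + 15·x^4 + 54·x^5)·Dx  (order 1).
h: a_k = -36, -270, -1350, -5796, -22680, -83970, -299250, -1038312, …
ICs: h(0) = -36.

f: a_k = -3, -3, -9, -15, -33, -63, -129, -255, …
g: a_k = 3, 9, 27, 81, 243, 729, 2187, 6561, …
L₀ := L_f ⊗_s L_g (sym. prod.), ord ≤ 1.
h₀' ⇒ L via d/dx closure of L₀.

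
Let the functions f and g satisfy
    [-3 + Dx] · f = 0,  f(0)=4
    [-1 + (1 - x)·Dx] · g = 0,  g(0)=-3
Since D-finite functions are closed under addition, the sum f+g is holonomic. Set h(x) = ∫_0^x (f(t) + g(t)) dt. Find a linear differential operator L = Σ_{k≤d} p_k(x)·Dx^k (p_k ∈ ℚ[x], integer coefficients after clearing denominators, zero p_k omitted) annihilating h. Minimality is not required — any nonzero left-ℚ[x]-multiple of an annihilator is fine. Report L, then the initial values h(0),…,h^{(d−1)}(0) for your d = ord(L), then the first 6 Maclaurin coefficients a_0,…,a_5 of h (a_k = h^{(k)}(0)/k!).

L = (-3 + 9·x)·Dx + (7 - 18·x + 9·x^2)·Dx^2 + (-2 + 5·x - 3·x^2)·Dx^3  (order 3).
h: a_k = 0, 1, 9/2, 5, 15/4, 21/10, …
ICs: h(0) = 0, h′(0) = 1, h′′(0) = 9.

f: a_k = 4, 12, 18, 18, 27/2, 81/10, …
g: a_k = -3, -3, -3, -3, -3, -3, …
Sum ⇒ L₀ = lclm(L_f,L_g) in ℚ(x)⟨Dx⟩.
Integrate: L := L₀·Dx.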